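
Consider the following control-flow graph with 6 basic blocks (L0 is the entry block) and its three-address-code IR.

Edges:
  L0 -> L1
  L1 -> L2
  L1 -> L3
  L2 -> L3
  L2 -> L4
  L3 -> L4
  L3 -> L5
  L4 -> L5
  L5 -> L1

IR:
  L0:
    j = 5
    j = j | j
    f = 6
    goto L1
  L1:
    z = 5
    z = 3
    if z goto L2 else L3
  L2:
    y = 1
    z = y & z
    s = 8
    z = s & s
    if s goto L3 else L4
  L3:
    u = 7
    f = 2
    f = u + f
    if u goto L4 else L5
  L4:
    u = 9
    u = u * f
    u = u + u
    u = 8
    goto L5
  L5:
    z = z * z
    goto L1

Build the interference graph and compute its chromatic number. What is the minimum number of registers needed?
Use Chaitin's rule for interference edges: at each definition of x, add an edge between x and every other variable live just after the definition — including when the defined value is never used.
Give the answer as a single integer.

Answer: 3

Working:
def/use:
  L0: def={f,j} ue=∅
  L1: def={z} ue=∅
  L2: def={s,y,z} ue={z}
  L3: def={f,u} ue=∅
  L4: def={u} ue={f}
  L5: def={z} ue={z}

Liveness:
  L0 li=∅ lo={f}
  L1 li={f} lo={f,z}
  L2 li={f,z} lo={f,z}
  L3 li={z} lo={f,z}
  L4 li={f,z} lo={f,z}
  L5 li={f,z} lo={f}

Interfere edges:
  f — {s,u,y,z}
  j — ∅
  s — {f,z}
  u — {f,z}
  y — {f,z}
  z — {f,s,u,y}

Chromatic number:
  {f,s,z} pairwise interfere (3-clique) ⇒ χ ≥ 3
  assign f→r0 j→r0 s→r2 u→r2 y→r2 z→r1 — no edge inside a register ⇒ χ ≤ 3
  χ = 3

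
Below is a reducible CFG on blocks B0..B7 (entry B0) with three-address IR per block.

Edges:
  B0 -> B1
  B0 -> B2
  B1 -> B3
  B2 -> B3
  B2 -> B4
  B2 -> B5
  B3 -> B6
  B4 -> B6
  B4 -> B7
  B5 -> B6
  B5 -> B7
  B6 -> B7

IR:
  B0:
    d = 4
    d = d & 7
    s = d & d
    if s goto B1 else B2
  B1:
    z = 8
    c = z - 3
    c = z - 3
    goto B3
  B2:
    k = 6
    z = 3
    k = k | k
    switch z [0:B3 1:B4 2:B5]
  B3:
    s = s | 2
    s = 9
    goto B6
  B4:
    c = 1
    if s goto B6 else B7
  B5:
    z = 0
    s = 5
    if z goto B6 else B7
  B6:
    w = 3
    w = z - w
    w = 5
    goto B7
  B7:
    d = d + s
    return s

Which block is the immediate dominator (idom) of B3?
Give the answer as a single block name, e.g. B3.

idom tree: B1←B0 B2←B0 B3←B0 B4←B2 B5←B2 B6←B0 B7←B0
Dom at joins:
  B3: preds {B1,B2}: {B0,B1} ∩ {B0,B2} = {B0}; idom=B0
  B6: preds {B3,B4,B5}: {B0,B3} ∩ {B0,B2,B4} ∩ {B0,B2,B5} = {B0}; idom=B0
  B7: preds {B4,B5,B6}: {B0,B2,B4} ∩ {B0,B2,B5} ∩ {B0,B6} = {B0}; idom=B0

idom(B3) = B0

Answer: B0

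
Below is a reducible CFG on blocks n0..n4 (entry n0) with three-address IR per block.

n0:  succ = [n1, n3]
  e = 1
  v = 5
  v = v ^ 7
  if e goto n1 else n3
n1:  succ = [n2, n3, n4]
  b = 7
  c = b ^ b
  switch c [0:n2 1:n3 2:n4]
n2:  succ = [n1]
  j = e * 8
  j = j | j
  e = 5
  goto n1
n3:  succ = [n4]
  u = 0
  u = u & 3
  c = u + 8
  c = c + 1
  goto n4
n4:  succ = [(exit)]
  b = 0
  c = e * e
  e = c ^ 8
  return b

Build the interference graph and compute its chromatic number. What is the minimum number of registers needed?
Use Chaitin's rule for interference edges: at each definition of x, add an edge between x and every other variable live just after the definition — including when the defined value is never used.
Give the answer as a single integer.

Per-block:
  n0: {e,v} / ∅
  n1: {b,c} / ∅
  n2: {e,j} / {e}
  n3: {c,u} / ∅
  n4: {b,c,e} / {e}

Liveness:
  live n0: ∅→{e}
  live n1: {e}→{e}
  live n2: {e}→{e}
  live n3: {e}→{e}
  live n4: {e}→∅

Interfere edges:
  b↔{c,e}
  c↔{b,e}
  e↔{b,c,u,v}
  j↔∅
  u↔{e}
  v↔{e}

Chromatic number:
  lower bound: {b,c,e} mutually conflict ⇒ χ ≥ 3
  assign b→R1 c→R2 e→R0 j→R0 u→R1 v→R1 — no edge inside a register ⇒ χ ≤ 3
  χ = 3

Answer: 3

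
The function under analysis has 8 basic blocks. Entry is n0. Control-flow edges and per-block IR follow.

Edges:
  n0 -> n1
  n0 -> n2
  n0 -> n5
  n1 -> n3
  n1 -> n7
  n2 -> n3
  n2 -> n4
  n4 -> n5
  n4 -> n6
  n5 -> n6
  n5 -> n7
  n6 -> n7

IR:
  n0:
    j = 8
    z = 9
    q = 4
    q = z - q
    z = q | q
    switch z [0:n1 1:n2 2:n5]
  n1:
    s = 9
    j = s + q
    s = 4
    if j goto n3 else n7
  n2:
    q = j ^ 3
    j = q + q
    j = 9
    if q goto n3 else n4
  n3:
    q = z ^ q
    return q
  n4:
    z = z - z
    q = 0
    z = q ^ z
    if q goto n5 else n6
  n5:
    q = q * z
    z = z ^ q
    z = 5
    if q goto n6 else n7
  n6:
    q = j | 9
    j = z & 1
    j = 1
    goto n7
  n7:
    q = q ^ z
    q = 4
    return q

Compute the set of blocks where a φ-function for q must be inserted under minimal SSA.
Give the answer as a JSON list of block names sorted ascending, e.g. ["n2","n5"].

idom tree: n1←n0 n2←n0 n3←n0 n4←n2 n5←n0 n6←n0 n7←n0
Dom at joins:
  n3: preds {n1,n2}: {n0,n1} ∩ {n0,n2} = {n0}; idom=n0
  n5: preds {n0,n4}: {n0} ∩ {n0,n2,n4} = {n0}; idom=n0
  n6: preds {n4,n5}: {n0,n2,n4} ∩ {n0,n5} = {n0}; idom=n0
  n7: preds {n1,n5,n6}: {n0,n1} ∩ {n0,n5} ∩ {n0,n6} = {n0}; idom=n0

DF walk-up:
  n3←n1: walk n1 to n0
  n3←n2: walk n2 to n0
  n5←n0: walk · to n0
  n5←n4: walk n4→n2 to n0
  n6←n4: walk n4→n2 to n0
  n6←n5: walk n5 to n0
  n7←n1: walk n1 to n0
  n7←n5: walk n5 to n0
  n7←n6: walk n6 to n0
  n0: DF=∅
  n1: DF={n3,n7}
  n2: DF={n3,n5,n6}
  n3: DF=∅
  n4: DF={n5,n6}
  n5: DF={n6,n7}
  n6: DF={n7}
  n7: DF=∅

φ for q: defs {n0,n2,n3,n4,n5,n6,n7}
  DF⁺ = {n3,n5,n6,n7}

Answer: ["n3", "n5", "n6", "n7"]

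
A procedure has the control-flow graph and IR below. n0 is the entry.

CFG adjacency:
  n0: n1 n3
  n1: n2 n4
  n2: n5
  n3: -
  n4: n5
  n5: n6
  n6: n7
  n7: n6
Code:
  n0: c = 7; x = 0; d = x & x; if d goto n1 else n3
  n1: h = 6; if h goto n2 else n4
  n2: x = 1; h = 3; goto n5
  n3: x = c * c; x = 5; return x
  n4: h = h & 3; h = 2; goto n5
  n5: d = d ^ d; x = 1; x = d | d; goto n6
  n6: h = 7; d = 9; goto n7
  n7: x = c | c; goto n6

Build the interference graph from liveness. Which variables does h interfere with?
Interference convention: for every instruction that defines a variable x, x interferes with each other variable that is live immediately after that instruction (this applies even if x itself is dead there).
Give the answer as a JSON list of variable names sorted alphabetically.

Answer: ["c", "d"]

Working:
def/use:
  n0: {c,d,x} / ∅
  n1: {h} / ∅
  n2: {h,x} / ∅
  n3: {x} / {c}
  n4: {h} / {h}
  n5: {d,x} / {d}
  n6: {d,h} / ∅
  n7: {x} / {c}

Liveness:
  n0: in=∅ out={c,d}
  n1: in={c,d} out={c,d,h}
  n2: in={c,d} out={c,d}
  n3: in={c} out=∅
  n4: in={c,d,h} out={c,d}
  n5: in={c,d} out={c}
  n6: in={c} out={c}
  n7: in={c} out={c}

Conflict graph:
  c: {d,h,x}
  d: {c,h,x}
  h: {c,d}
  x: {c,d}

N(h) = ["c", "d"]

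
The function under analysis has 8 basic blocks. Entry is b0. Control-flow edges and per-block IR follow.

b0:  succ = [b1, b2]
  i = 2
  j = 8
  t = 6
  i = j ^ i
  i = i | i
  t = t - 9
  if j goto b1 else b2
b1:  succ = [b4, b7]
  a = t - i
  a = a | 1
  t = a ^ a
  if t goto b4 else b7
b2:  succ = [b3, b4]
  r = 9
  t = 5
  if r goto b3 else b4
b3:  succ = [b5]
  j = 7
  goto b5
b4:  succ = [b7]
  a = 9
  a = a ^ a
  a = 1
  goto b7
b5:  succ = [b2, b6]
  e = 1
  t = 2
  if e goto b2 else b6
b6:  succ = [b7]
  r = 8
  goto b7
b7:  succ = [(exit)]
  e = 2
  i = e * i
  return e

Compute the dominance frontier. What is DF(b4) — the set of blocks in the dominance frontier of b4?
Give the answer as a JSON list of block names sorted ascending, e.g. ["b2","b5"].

idom tree: b1←b0 b2←b0 b3←b2 b4←b0 b5←b3 b6←b5 b7←b0
Dom∩ at merges:
  b2: preds {b0,b5}: {b0} ∩ {b0,b2,b3,b5} = {b0}; idom=b0
  b4: preds {b1,b2}: {b0,b1} ∩ {b0,b2} = {b0}; idom=b0
  b7: preds {b1,b4,b6}: {b0,b1} ∩ {b0,b4} ∩ {b0,b2,b3,b5,b6} = {b0}; idom=b0

DF derivation:
  join b2 pred b0: · stop@b0
  join b2 pred b5: b5→b3→b2 stop@b0
  join b4 pred b1: b1 stop@b0
  join b4 pred b2: b2 stop@b0
  join b7 pred b1: b1 stop@b0
  join b7 pred b4: b4 stop@b0
  join b7 pred b6: b6→b5→b3→b2 stop@b0
  b0 → ∅
  b1 → {b4,b7}
  b2 → {b2,b4,b7}
  b3 → {b2,b7}
  b4 → {b7}
  b5 → {b2,b7}
  b6 → {b7}
  b7 → ∅

DF(b4) = ["b7"]

Answer: ["b7"]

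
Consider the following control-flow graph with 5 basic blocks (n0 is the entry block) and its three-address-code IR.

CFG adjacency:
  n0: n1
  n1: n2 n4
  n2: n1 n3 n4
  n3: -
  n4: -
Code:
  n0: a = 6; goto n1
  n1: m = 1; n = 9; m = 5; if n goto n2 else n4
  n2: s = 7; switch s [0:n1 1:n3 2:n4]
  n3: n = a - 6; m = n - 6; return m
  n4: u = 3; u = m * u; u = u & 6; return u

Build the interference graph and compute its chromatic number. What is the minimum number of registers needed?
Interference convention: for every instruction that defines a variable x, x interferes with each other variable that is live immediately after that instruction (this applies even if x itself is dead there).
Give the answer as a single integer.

Answer: 3

Working:
Block summaries:
  n0: {a} / ∅
  n1: {m,n} / ∅
  n2: {s} / ∅
  n3: {m,n} / {a}
  n4: {u} / {m}

Backward fixpoint:
  live n0: ∅→{a}
  live n1: {a}→{a,m}
  live n2: {a,m}→{a,m}
  live n3: {a}→∅
  live n4: {m}→∅

Interfere edges:
  a: {m,n,s}
  m: {a,n,s,u}
  n: {a,m}
  s: {a,m}
  u: {m}

Chromatic number:
  lower bound: {a,m,n} mutually conflict ⇒ χ ≥ 3
  assign a→R1 m→R0 n→R2 s→R2 u→R1 — no edge inside a register ⇒ χ ≤ 3
  χ = 3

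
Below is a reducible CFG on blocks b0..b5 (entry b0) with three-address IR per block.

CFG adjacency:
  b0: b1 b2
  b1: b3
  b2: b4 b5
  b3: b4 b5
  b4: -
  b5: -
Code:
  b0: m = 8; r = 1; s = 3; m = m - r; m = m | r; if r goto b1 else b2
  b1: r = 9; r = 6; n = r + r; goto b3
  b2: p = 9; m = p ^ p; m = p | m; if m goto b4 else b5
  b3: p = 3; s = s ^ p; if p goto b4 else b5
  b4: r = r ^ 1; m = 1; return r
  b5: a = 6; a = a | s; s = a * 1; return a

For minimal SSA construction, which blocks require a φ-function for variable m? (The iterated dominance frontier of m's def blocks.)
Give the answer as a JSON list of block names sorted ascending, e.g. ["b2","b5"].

idom tree: b1←b0 b2←b0 b3←b1 b4←b0 b5←b0
Join-block Dom:
  b4: preds {b2,b3}: {b0,b2} ∩ {b0,b1,b3} = {b0}; idom=b0
  b5: preds {b2,b3}: {b0,b2} ∩ {b0,b1,b3} = {b0}; idom=b0

Frontier:
  join b4 pred b2: b2 stop@b0
  join b4 pred b3: b3→b1 stop@b0
  join b5 pred b2: b2 stop@b0
  join b5 pred b3: b3→b1 stop@b0
  b0: DF=∅
  b1: DF={b4,b5}
  b2: DF={b4,b5}
  b3: DF={b4,b5}
  b4: DF=∅
  b5: DF=∅

φ for m: defs {b0,b2,b4}
  DF⁺ = {b4,b5}

Answer: ["b4", "b5"]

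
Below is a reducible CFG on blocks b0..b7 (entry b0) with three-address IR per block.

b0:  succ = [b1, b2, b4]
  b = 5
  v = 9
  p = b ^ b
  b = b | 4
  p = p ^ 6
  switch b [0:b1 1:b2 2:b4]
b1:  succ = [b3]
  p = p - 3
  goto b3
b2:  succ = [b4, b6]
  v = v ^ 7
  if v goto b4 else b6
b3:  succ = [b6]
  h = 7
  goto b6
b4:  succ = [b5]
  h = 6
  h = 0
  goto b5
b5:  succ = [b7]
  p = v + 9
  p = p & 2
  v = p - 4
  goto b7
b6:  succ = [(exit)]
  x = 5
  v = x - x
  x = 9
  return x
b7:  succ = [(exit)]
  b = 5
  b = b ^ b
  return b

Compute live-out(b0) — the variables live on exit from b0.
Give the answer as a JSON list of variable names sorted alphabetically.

Block summaries:
  b0 def {b,p,v} use ∅
  b1 def {p} use {p}
  b2 def {v} use {v}
  b3 def {h} use ∅
  b4 def {h} use ∅
  b5 def {p,v} use {v}
  b6 def {v,x} use ∅
  b7 def {b} use ∅

Liveness:
  live b0: ∅→{p,v}
  live b1: {p}→∅
  live b2: {v}→{v}
  live b3: ∅→∅
  live b4: {v}→{v}
  live b5: {v}→∅
  live b6: ∅→∅
  live b7: ∅→∅

live-out(b0) = ["p", "v"]

Answer: ["p", "v"]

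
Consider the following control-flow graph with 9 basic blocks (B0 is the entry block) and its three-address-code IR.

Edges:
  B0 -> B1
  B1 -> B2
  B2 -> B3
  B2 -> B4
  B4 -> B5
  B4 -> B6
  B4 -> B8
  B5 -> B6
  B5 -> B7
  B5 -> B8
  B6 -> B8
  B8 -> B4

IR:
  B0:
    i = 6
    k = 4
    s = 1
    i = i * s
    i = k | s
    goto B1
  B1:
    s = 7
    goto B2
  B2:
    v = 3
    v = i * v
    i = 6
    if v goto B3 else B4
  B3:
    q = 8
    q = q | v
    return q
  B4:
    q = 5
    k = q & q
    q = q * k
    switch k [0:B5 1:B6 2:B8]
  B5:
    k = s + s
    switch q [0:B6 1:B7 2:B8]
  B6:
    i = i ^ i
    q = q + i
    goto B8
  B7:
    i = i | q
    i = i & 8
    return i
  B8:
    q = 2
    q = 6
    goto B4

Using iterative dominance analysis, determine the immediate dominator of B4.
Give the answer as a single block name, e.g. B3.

idom tree: B1←B0 B2←B1 B3←B2 B4←B2 B5←B4 B6←B4 B7←B5 B8←B4
Join-block Dom:
  B4: preds {B2,B8}: {B0,B1,B2} ∩ {B0,B1,B2,B4,B8} = {B0,B1,B2}; idom=B2
  B6: preds {B4,B5}: {B0,B1,B2,B4} ∩ {B0,B1,B2,B4,B5} = {B0,B1,B2,B4}; idom=B4
  B8: preds {B4,B5,B6}: {B0,B1,B2,B4} ∩ {B0,B1,B2,B4,B5} ∩ {B0,B1,B2,B4,B6} = {B0,B1,B2,B4}; idom=B4

idom(B4) = B2

Answer: B2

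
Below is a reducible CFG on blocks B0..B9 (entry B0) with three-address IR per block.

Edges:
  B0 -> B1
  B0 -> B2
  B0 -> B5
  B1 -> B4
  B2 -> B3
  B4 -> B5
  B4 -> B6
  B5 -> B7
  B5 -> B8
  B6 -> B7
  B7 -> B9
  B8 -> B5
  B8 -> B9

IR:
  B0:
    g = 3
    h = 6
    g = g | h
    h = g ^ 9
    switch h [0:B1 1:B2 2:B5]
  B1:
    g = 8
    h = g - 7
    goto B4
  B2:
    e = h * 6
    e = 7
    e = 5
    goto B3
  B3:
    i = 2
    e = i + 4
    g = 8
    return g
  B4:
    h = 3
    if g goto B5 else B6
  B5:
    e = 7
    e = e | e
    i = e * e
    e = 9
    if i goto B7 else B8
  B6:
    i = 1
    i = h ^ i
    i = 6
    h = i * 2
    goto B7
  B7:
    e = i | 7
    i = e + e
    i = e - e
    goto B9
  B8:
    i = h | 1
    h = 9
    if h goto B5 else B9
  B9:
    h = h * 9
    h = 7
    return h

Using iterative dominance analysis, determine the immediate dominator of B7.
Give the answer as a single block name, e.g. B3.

Answer: B0

Analysis:
idom tree: B1←B0 B2←B0 B3←B2 B4←B1 B5←B0 B6←B4 B7←B0 B8←B5 B9←B0
Dom at joins:
  B5: preds {B0,B4,B8}: {B0} ∩ {B0,B1,B4} ∩ {B0,B5,B8} = {B0}; idom=B0
  B7: preds {B5,B6}: {B0,B5} ∩ {B0,B1,B4,B6} = {B0}; idom=B0
  B9: preds {B7,B8}: {B0,B7} ∩ {B0,B5,B8} = {B0}; idom=B0

idom(B7) = B0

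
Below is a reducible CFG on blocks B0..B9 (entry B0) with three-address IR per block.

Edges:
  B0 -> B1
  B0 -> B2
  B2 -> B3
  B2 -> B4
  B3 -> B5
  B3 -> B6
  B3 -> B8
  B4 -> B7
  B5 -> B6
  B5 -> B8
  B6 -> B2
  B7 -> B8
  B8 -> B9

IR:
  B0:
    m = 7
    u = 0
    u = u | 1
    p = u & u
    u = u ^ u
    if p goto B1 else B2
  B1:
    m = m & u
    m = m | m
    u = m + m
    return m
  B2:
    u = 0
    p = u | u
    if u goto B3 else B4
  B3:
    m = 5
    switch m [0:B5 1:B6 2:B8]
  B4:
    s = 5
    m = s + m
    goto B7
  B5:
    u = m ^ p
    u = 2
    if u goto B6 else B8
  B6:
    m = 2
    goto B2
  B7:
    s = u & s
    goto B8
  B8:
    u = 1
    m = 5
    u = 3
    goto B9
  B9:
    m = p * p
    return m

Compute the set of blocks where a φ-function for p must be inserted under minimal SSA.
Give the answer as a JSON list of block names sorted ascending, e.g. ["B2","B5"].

Answer: ["B2"]

Working:
idom tree: B1←B0 B2←B0 B3←B2 B4←B2 B5←B3 B6←B3 B7←B4 B8←B2 B9←B8
Dom at joins:
  B2: preds {B0,B6}: {B0} ∩ {B0,B2,B3,B6} = {B0}; idom=B0
  B6: preds {B3,B5}: {B0,B2,B3} ∩ {B0,B2,B3,B5} = {B0,B2,B3}; idom=B3
  B8: preds {B3,B5,B7}: {B0,B2,B3} ∩ {B0,B2,B3,B5} ∩ {B0,B2,B4,B7} = {B0,B2}; idom=B2

Frontier:
  join B2 pred B0: · stop@B0
  join B2 pred B6: B6→B3→B2 stop@B0
  join B6 pred B3: · stop@B3
  join B6 pred B5: B5 stop@B3
  join B8 pred B3: B3 stop@B2
  join B8 pred B5: B5→B3 stop@B2
  join B8 pred B7: B7→B4 stop@B2
  B0 → ∅
  B1 → ∅
  B2 → {B2}
  B3 → {B2,B8}
  B4 → {B8}
  B5 → {B6,B8}
  B6 → {B2}
  B7 → {B8}
  B8 → ∅
  B9 → ∅

φ for p: defs {B0,B2}
  DF⁺ = {B2}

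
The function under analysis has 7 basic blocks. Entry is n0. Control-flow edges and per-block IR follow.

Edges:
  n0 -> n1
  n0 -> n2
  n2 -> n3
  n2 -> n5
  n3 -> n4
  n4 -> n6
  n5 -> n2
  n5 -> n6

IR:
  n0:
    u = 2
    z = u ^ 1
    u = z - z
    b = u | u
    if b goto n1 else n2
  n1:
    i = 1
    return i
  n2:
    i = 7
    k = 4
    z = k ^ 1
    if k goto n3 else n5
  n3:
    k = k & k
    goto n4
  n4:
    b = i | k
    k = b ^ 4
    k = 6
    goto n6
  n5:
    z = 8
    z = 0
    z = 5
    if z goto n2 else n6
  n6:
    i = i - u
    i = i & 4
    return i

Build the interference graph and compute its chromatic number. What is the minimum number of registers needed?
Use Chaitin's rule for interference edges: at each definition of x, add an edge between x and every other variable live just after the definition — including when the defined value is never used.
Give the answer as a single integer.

def/use:
  n0 def {b,u,z} use ∅
  n1 def {i} use ∅
  n2 def {i,k,z} use ∅
  n3 def {k} use {k}
  n4 def {b,k} use {i,k}
  n5 def {z} use ∅
  n6 def {i} use {i,u}

Liveness:
  n0 li=∅ lo={u}
  n1 li=∅ lo=∅
  n2 li={u} lo={i,k,u}
  n3 li={i,k,u} lo={i,k,u}
  n4 li={i,k,u} lo={i,u}
  n5 li={i,u} lo={i,u}
  n6 li={i,u} lo=∅

Conflict graph:
  b↔{i,u}
  i↔{b,k,u,z}
  k↔{i,u,z}
  u↔{b,i,k,z}
  z↔{i,k,u}

Registers:
  {i,k,u,z} pairwise interfere (4-clique) ⇒ χ ≥ 4
  4-colouring: c0={i}  c1={u}  c2={b,k}  c3={z}
  χ = 4

Answer: 4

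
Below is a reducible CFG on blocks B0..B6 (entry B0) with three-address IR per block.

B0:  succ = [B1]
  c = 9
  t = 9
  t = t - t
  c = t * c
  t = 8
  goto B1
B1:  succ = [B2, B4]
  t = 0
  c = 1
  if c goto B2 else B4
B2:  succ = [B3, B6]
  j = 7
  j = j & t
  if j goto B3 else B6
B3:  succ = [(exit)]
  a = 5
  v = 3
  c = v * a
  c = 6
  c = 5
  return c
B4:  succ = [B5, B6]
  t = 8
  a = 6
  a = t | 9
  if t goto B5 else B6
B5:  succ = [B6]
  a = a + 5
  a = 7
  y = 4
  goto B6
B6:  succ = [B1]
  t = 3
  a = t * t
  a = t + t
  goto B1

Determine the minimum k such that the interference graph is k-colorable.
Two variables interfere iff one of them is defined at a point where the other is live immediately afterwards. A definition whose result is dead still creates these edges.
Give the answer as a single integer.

Answer: 2

Working:
Block summaries:
  B0: def={c,t} ue=∅
  B1: def={c,t} ue=∅
  B2: def={j} ue={t}
  B3: def={a,c,v} ue=∅
  B4: def={a,t} ue=∅
  B5: def={a,y} ue={a}
  B6: def={a,t} ue=∅

Live sets:
  B0 li=∅ lo=∅
  B1 li=∅ lo={t}
  B2 li={t} lo=∅
  B3 li=∅ lo=∅
  B4 li=∅ lo={a}
  B5 li={a} lo=∅
  B6 li=∅ lo=∅

Interference:
  a: {t,v}
  c: {t}
  j: {t}
  t: {a,c,j}
  v: {a}
  y: ∅

Colouring:
  clique {a,t} ⇒ need ≥ 2
  assign a→R1 c→R1 j→R1 t→R0 v→R0 y→R0 — no edge inside a register ⇒ χ ≤ 2
  χ = 2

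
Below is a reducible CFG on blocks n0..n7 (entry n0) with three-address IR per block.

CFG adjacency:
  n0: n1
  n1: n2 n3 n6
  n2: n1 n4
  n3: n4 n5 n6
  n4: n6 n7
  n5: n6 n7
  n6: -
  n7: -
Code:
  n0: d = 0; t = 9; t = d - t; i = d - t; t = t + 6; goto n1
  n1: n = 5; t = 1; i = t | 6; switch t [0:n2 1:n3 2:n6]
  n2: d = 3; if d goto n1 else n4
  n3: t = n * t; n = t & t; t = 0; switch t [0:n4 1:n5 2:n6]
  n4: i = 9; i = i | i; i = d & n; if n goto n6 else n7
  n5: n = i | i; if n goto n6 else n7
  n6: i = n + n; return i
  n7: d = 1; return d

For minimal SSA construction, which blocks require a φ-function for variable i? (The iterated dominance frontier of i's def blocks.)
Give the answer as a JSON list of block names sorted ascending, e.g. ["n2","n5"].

idom tree: n1←n0 n2←n1 n3←n1 n4←n1 n5←n3 n6←n1 n7←n1
Join-block Dom:
  n1: preds {n0,n2}: {n0} ∩ {n0,n1,n2} = {n0}; idom=n0
  n4: preds {n2,n3}: {n0,n1,n2} ∩ {n0,n1,n3} = {n0,n1}; idom=n1
  n6: preds {n1,n3,n4,n5}: {n0,n1} ∩ {n0,n1,n3} ∩ {n0,n1,n4} ∩ {n0,n1,n3,n5} = {n0,n1}; idom=n1
  n7: preds {n4,n5}: {n0,n1,n4} ∩ {n0,n1,n3,n5} = {n0,n1}; idom=n1

Frontier:
  join n1 pred n0: · stop@n0
  join n1 pred n2: n2→n1 stop@n0
  join n4 pred n2: n2 stop@n1
  join n4 pred n3: n3 stop@n1
  join n6 pred n1: · stop@n1
  join n6 pred n3: n3 stop@n1
  join n6 pred n4: n4 stop@n1
  join n6 pred n5: n5→n3 stop@n1
  join n7 pred n4: n4 stop@n1
  join n7 pred n5: n5→n3 stop@n1
  n0 → ∅
  n1 → {n1}
  n2 → {n1,n4}
  n3 → {n4,n6,n7}
  n4 → {n6,n7}
  n5 → {n6,n7}
  n6 → ∅
  n7 → ∅

φ for i: defs {n0,n1,n4,n6}
  DF⁺ = {n1,n6,n7}

Answer: ["n1", "n6", "n7"]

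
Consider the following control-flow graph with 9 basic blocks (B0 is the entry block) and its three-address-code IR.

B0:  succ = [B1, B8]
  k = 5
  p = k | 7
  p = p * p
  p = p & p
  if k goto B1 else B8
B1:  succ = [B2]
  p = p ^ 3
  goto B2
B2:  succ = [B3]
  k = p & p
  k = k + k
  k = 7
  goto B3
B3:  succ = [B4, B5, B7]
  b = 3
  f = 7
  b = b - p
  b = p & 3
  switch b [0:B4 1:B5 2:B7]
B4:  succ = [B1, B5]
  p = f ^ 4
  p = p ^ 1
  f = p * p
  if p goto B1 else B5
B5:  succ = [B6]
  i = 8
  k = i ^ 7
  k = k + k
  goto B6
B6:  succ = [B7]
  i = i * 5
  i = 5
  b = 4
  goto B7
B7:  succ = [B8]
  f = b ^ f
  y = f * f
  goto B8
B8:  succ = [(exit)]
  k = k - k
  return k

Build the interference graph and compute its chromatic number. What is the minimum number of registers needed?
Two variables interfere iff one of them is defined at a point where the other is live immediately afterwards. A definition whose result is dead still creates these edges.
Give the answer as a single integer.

Answer: 4

Analysis:
def/use:
  B0: def={k,p} ue=∅
  B1: def={p} ue={p}
  B2: def={k} ue={p}
  B3: def={b,f} ue={p}
  B4: def={f,p} ue={f}
  B5: def={i,k} ue=∅
  B6: def={b,i} ue={i}
  B7: def={f,y} ue={b,f}
  B8: def={k} ue={k}

Liveness:
  B0: in=∅ out={k,p}
  B1: in={p} out={p}
  B2: in={p} out={k,p}
  B3: in={k,p} out={b,f,k}
  B4: in={f} out={f,p}
  B5: in={f} out={f,i,k}
  B6: in={f,i,k} out={b,f,k}
  B7: in={b,f,k} out={k}
  B8: in={k} out=∅

Interference:
  b: {f,k,p}
  f: {b,i,k,p}
  i: {f,k}
  k: {b,f,i,p,y}
  p: {b,f,k}
  y: {k}

Colouring:
  lower bound: {b,f,k,p} mutually conflict ⇒ χ ≥ 4
  4-colouring: R0={k}  R1={f,y}  R2={b,i}  R3={p}
  χ = 4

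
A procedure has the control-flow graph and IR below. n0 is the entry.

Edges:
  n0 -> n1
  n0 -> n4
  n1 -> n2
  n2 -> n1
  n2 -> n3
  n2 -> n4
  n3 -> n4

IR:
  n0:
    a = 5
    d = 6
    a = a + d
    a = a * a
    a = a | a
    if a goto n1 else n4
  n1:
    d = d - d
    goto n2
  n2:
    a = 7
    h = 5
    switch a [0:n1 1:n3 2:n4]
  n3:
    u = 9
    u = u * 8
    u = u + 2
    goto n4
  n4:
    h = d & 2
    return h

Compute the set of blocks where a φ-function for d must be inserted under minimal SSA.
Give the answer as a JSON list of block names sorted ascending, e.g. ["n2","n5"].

idom tree: n1←n0 n2←n1 n3←n2 n4←n0
Dom∩ at merges:
  n1: preds {n0,n2}: {n0} ∩ {n0,n1,n2} = {n0}; idom=n0
  n4: preds {n0,n2,n3}: {n0} ∩ {n0,n1,n2} ∩ {n0,n1,n2,n3} = {n0}; idom=n0

Frontier:
  n1←n0: walk · to n0
  n1←n2: walk n2→n1 to n0
  n4←n0: walk · to n0
  n4←n2: walk n2→n1 to n0
  n4←n3: walk n3→n2→n1 to n0
  DF(n0)=∅
  DF(n1)={n1,n4}
  DF(n2)={n1,n4}
  DF(n3)={n4}
  DF(n4)=∅

φ for d: defs {n0,n1}
  DF⁺ = {n1,n4}

Answer: ["n1", "n4"]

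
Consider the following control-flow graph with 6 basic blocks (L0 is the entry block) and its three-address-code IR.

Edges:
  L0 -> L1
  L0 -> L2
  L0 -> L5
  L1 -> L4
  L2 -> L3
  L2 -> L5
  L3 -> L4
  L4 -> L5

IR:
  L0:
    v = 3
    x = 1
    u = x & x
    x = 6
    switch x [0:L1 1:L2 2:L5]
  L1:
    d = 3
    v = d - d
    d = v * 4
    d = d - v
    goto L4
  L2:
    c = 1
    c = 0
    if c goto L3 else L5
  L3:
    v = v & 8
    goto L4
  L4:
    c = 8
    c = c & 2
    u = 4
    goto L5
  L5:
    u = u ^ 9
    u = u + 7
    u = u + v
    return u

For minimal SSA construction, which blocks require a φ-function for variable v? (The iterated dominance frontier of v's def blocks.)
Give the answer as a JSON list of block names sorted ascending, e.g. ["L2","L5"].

idom tree: L1←L0 L2←L0 L3←L2 L4←L0 L5←L0
Dom∩ at merges:
  L4: preds {L1,L3}: {L0,L1} ∩ {L0,L2,L3} = {L0}; idom=L0
  L5: preds {L0,L2,L4}: {L0} ∩ {L0,L2} ∩ {L0,L4} = {L0}; idom=L0

DF derivation:
  L4←L1: walk L1 to L0
  L4←L3: walk L3→L2 to L0
  L5←L0: walk · to L0
  L5←L2: walk L2 to L0
  L5←L4: walk L4 to L0
  L0 → ∅
  L1 → {L4}
  L2 → {L4,L5}
  L3 → {L4}
  L4 → {L5}
  L5 → ∅

φ for v: defs {L0,L1,L3}
  DF⁺ = {L4,L5}

Answer: ["L4", "L5"]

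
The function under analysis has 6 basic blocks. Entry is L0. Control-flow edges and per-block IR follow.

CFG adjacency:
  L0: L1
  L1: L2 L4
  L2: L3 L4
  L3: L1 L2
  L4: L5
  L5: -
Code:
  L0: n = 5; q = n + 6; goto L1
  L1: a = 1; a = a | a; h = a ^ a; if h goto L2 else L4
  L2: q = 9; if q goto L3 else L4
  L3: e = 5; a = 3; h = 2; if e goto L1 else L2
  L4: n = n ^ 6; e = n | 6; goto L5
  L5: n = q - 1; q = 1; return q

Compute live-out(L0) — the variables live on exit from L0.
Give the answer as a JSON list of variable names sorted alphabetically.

Answer: ["n", "q"]

Derivation:
Block summaries:
  L0 def {n,q} use ∅
  L1 def {a,h} use ∅
  L2 def {q} use ∅
  L3 def {a,e,h} use ∅
  L4 def {e,n} use {n}
  L5 def {n,q} use {q}

Liveness:
  L0: in=∅ out={n,q}
  L1: in={n,q} out={n,q}
  L2: in={n} out={n,q}
  L3: in={n,q} out={n,q}
  L4: in={n,q} out={q}
  L5: in={q} out=∅

live-out(L0) = ["n", "q"]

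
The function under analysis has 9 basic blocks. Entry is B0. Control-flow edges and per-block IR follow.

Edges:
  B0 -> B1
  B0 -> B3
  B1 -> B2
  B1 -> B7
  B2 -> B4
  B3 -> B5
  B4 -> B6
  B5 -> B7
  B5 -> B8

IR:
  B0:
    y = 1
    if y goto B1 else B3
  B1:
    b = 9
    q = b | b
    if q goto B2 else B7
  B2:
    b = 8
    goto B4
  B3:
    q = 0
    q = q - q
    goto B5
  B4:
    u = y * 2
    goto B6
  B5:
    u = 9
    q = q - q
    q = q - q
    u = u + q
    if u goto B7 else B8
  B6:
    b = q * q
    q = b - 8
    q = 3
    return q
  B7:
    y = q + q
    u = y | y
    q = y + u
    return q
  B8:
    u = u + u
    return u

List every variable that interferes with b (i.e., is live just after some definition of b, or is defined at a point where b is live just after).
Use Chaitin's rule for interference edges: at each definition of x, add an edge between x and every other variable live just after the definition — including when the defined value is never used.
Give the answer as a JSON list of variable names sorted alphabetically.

Per-block:
  B0 def {y} use ∅
  B1 def {b,q} use ∅
  B2 def {b} use ∅
  B3 def {q} use ∅
  B4 def {u} use {y}
  B5 def {q,u} use {q}
  B6 def {b,q} use {q}
  B7 def {q,u,y} use {q}
  B8 def {u} use {u}

Liveness:
  live B0: ∅→{y}
  live B1: {y}→{q,y}
  live B2: {q,y}→{q,y}
  live B3: ∅→{q}
  live B4: {q,y}→{q}
  live B5: {q}→{q,u}
  live B6: {q}→∅
  live B7: {q}→∅
  live B8: {u}→∅

Interference:
  b: {q,y}
  q: {b,u,y}
  u: {q,y}
  y: {b,q,u}

N(b) = ["q", "y"]

Answer: ["q", "y"]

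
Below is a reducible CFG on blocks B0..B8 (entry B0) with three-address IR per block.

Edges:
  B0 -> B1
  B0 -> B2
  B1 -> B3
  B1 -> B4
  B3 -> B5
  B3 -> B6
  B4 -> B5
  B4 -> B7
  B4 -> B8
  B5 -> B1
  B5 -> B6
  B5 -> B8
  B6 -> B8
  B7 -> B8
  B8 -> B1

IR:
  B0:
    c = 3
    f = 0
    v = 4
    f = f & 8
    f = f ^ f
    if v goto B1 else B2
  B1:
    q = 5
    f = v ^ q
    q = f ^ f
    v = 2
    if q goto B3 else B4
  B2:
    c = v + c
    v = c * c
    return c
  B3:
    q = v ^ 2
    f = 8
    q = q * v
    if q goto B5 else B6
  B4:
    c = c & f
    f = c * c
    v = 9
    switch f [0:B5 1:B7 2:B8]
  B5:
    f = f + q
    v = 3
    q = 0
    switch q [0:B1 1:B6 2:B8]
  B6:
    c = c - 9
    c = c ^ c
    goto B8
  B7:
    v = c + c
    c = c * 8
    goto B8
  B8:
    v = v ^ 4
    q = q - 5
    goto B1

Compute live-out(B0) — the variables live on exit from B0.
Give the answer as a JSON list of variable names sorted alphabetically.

Answer: ["c", "v"]

Derivation:
Per-block:
  B0: def={c,f,v} ue=∅
  B1: def={f,q,v} ue={v}
  B2: def={c,v} ue={c,v}
  B3: def={f,q} ue={v}
  B4: def={c,f,v} ue={c,f}
  B5: def={f,q,v} ue={f,q}
  B6: def={c} ue={c}
  B7: def={c,v} ue={c}
  B8: def={q,v} ue={q,v}

Live sets:
  B0: in=∅ out={c,v}
  B1: in={c,v} out={c,f,q,v}
  B2: in={c,v} out=∅
  B3: in={c,v} out={c,f,q,v}
  B4: in={c,f,q} out={c,f,q,v}
  B5: in={c,f,q} out={c,q,v}
  B6: in={c,q,v} out={c,q,v}
  B7: in={c,q} out={c,q,v}
  B8: in={c,q,v} out={c,v}

live-out(B0) = ["c", "v"]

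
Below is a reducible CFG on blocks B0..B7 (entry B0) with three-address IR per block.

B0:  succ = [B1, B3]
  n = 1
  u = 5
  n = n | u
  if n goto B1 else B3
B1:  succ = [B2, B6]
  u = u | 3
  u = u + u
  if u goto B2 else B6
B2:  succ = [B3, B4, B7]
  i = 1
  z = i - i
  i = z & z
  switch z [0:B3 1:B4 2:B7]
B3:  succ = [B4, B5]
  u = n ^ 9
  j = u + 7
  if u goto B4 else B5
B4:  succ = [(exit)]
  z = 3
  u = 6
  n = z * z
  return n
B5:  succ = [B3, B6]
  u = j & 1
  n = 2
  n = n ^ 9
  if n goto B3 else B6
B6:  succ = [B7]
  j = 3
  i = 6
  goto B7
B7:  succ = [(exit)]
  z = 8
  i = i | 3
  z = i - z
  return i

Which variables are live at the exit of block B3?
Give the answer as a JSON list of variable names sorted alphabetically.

Answer: ["j"]

Analysis:
Block summaries:
  B0 def {n,u} use ∅
  B1 def {u} use {u}
  B2 def {i,z} use ∅
  B3 def {j,u} use {n}
  B4 def {n,u,z} use ∅
  B5 def {n,u} use {j}
  B6 def {i,j} use ∅
  B7 def {i,z} use {i}

Liveness:
  B0: in=∅ out={n,u}
  B1: in={n,u} out={n}
  B2: in={n} out={i,n}
  B3: in={n} out={j}
  B4: in=∅ out=∅
  B5: in={j} out={n}
  B6: in=∅ out={i}
  B7: in={i} out=∅

live-out(B3) = ["j"]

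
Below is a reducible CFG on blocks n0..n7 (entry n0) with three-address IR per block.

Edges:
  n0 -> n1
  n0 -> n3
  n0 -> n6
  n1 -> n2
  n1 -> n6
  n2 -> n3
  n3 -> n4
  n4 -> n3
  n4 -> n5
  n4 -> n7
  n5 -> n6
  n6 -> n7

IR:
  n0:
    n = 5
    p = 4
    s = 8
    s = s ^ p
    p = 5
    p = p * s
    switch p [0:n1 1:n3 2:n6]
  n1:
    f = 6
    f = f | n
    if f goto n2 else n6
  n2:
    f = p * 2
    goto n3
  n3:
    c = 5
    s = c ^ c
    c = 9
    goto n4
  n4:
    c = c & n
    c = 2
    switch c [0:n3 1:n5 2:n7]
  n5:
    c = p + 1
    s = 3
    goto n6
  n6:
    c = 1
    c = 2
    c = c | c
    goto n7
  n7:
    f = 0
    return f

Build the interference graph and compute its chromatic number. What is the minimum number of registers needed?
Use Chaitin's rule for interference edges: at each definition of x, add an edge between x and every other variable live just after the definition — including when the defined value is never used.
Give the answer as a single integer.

Answer: 3

Derivation:
Block summaries:
  n0 def {n,p,s} use ∅
  n1 def {f} use {n}
  n2 def {f} use {p}
  n3 def {c,s} use ∅
  n4 def {c} use {c,n}
  n5 def {c,s} use {p}
  n6 def {c} use ∅
  n7 def {f} use ∅

Live sets:
  n0: in=∅ out={n,p}
  n1: in={n,p} out={n,p}
  n2: in={n,p} out={n,p}
  n3: in={n,p} out={c,n,p}
  n4: in={c,n,p} out={n,p}
  n5: in={p} out=∅
  n6: in=∅ out=∅
  n7: in=∅ out=∅

Conflict graph:
  c: {n,p}
  f: {n,p}
  n: {c,f,p,s}
  p: {c,f,n,s}
  s: {n,p}

Colouring:
  lower bound: {c,n,p} mutually conflict ⇒ χ ≥ 3
  3-colouring: R0={n}  R1={p}  R2={c,f,s}
  χ = 3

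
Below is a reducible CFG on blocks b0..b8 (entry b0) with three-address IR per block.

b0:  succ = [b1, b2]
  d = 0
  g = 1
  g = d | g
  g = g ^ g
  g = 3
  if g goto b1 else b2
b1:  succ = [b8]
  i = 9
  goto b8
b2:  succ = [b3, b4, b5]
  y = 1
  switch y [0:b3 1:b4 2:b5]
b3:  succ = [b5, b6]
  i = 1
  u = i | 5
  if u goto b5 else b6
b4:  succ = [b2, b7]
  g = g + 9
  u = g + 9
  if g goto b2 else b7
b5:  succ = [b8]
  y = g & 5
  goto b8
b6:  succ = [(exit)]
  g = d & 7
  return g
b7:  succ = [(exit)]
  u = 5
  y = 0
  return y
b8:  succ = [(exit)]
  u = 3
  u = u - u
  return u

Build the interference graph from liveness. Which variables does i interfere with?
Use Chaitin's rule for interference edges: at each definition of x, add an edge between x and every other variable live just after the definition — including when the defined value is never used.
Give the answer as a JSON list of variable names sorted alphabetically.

def/use:
  b0 def {d,g} use ∅
  b1 def {i} use ∅
  b2 def {y} use ∅
  b3 def {i,u} use ∅
  b4 def {g,u} use {g}
  b5 def {y} use {g}
  b6 def {g} use {d}
  b7 def {u,y} use ∅
  b8 def {u} use ∅

Backward fixpoint:
  b0 li=∅ lo={d,g}
  b1 li=∅ lo=∅
  b2 li={d,g} lo={d,g}
  b3 li={d,g} lo={d,g}
  b4 li={d,g} lo={d,g}
  b5 li={g} lo=∅
  b6 li={d} lo=∅
  b7 li=∅ lo=∅
  b8 li=∅ lo=∅

Interference:
  d — {g,i,u,y}
  g — {d,i,u,y}
  i — {d,g}
  u — {d,g}
  y — {d,g}

N(i) = ["d", "g"]

Answer: ["d", "g"]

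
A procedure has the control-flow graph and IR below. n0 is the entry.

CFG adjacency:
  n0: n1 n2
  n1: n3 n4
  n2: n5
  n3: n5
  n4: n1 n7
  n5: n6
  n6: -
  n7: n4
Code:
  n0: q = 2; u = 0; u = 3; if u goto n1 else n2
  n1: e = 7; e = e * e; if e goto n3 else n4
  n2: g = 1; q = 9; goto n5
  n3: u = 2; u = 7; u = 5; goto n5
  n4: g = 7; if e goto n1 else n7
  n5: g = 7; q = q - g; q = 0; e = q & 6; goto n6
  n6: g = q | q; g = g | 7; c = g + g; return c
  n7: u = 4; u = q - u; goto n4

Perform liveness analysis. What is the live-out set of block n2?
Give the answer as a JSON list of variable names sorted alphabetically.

def/use:
  n0 def {q,u} use ∅
  n1 def {e} use ∅
  n2 def {g,q} use ∅
  n3 def {u} use ∅
  n4 def {g} use {e}
  n5 def {e,g,q} use {q}
  n6 def {c,g} use {q}
  n7 def {u} use {q}

Liveness:
  n0: in=∅ out={q}
  n1: in={q} out={e,q}
  n2: in=∅ out={q}
  n3: in={q} out={q}
  n4: in={e,q} out={e,q}
  n5: in={q} out={q}
  n6: in={q} out=∅
  n7: in={e,q} out={e,q}

live-out(n2) = ["q"]

Answer: ["q"]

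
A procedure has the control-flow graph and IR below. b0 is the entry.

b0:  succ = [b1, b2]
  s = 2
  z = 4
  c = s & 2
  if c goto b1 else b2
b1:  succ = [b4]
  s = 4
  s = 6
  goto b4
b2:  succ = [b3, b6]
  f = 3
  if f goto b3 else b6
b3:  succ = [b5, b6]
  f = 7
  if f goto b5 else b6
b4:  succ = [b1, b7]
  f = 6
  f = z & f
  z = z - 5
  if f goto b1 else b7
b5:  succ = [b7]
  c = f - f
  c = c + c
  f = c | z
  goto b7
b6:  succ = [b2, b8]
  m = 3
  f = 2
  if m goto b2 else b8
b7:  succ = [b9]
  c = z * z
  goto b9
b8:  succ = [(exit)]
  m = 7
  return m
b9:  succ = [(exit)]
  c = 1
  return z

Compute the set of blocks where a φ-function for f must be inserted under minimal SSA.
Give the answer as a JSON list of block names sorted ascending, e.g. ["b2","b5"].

idom tree: b1←b0 b2←b0 b3←b2 b4←b1 b5←b3 b6←b2 b7←b0 b8←b6 b9←b7
Join-block Dom:
  b1: preds {b0,b4}: {b0} ∩ {b0,b1,b4} = {b0}; idom=b0
  b2: preds {b0,b6}: {b0} ∩ {b0,b2,b6} = {b0}; idom=b0
  b6: preds {b2,b3}: {b0,b2} ∩ {b0,b2,b3} = {b0,b2}; idom=b2
  b7: preds {b4,b5}: {b0,b1,b4} ∩ {b0,b2,b3,b5} = {b0}; idom=b0

DF walk-up:
  join b1 pred b0: · stop@b0
  join b1 pred b4: b4→b1 stop@b0
  join b2 pred b0: · stop@b0
  join b2 pred b6: b6→b2 stop@b0
  join b6 pred b2: · stop@b2
  join b6 pred b3: b3 stop@b2
  join b7 pred b4: b4→b1 stop@b0
  join b7 pred b5: b5→b3→b2 stop@b0
  b0: DF=∅
  b1: DF={b1,b7}
  b2: DF={b2,b7}
  b3: DF={b6,b7}
  b4: DF={b1,b7}
  b5: DF={b7}
  b6: DF={b2}
  b7: DF=∅
  b8: DF=∅
  b9: DF=∅

φ for f: defs {b2,b3,b4,b5,b6}
  DF⁺ = {b1,b2,b6,b7}

Answer: ["b1", "b2", "b6", "b7"]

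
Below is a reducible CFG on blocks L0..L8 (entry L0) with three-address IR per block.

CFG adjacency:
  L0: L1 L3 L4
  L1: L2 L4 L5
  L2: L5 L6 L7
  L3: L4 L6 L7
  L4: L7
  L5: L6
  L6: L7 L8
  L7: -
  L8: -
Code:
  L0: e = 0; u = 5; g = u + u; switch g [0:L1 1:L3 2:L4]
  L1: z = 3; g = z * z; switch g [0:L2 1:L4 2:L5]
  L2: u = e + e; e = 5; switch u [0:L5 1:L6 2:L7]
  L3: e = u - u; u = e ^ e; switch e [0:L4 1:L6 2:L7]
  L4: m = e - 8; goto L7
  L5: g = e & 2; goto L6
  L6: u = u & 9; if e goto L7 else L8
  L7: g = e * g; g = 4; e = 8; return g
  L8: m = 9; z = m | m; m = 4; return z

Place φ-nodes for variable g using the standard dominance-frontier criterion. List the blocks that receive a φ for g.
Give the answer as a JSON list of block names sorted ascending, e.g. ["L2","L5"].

Answer: ["L4", "L6", "L7"]

Derivation:
idom tree: L1←L0 L2←L1 L3←L0 L4←L0 L5←L1 L6←L0 L7←L0 L8←L6
Dom∩ at merges:
  L4: preds {L0,L1,L3}: {L0} ∩ {L0,L1} ∩ {L0,L3} = {L0}; idom=L0
  L5: preds {L1,L2}: {L0,L1} ∩ {L0,L1,L2} = {L0,L1}; idom=L1
  L6: preds {L2,L3,L5}: {L0,L1,L2} ∩ {L0,L3} ∩ {L0,L1,L5} = {L0}; idom=L0
  L7: preds {L2,L3,L4,L6}: {L0,L1,L2} ∩ {L0,L3} ∩ {L0,L4} ∩ {L0,L6} = {L0}; idom=L0

Frontier:
  join L4 pred L0: · stop@L0
  join L4 pred L1: L1 stop@L0
  join L4 pred L3: L3 stop@L0
  join L5 pred L1: · stop@L1
  join L5 pred L2: L2 stop@L1
  join L6 pred L2: L2→L1 stop@L0
  join L6 pred L3: L3 stop@L0
  join L6 pred L5: L5→L1 stop@L0
  join L7 pred L2: L2→L1 stop@L0
  join L7 pred L3: L3 stop@L0
  join L7 pred L4: L4 stop@L0
  join L7 pred L6: L6 stop@L0
  L0 → ∅
  L1 → {L4,L6,L7}
  L2 → {L5,L6,L7}
  L3 → {L4,L6,L7}
  L4 → {L7}
  L5 → {L6}
  L6 → {L7}
  L7 → ∅
  L8 → ∅

φ for g: defs {L0,L1,L5,L7}
  DF⁺ = {L4,L6,L7}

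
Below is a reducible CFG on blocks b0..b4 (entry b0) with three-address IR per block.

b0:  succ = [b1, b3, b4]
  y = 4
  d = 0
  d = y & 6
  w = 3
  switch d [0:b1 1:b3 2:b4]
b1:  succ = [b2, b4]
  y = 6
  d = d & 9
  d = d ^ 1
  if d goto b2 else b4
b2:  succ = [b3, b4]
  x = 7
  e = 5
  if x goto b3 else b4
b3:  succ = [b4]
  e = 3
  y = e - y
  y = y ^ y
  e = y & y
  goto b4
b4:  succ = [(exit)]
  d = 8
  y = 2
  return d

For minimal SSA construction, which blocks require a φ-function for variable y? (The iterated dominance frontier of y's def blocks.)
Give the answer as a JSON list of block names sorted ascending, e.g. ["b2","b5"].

idom tree: b1←b0 b2←b1 b3←b0 b4←b0
Dom∩ at merges:
  b3: preds {b0,b2}: {b0} ∩ {b0,b1,b2} = {b0}; idom=b0
  b4: preds {b0,b1,b2,b3}: {b0} ∩ {b0,b1} ∩ {b0,b1,b2} ∩ {b0,b3} = {b0}; idom=b0

DF walk-up:
  join b3 pred b0: · stop@b0
  join b3 pred b2: b2→b1 stop@b0
  join b4 pred b0: · stop@b0
  join b4 pred b1: b1 stop@b0
  join b4 pred b2: b2→b1 stop@b0
  join b4 pred b3: b3 stop@b0
  b0 → ∅
  b1 → {b3,b4}
  b2 → {b3,b4}
  b3 → {b4}
  b4 → ∅

φ for y: defs {b0,b1,b3,b4}
  DF⁺ = {b3,b4}

Answer: ["b3", "b4"]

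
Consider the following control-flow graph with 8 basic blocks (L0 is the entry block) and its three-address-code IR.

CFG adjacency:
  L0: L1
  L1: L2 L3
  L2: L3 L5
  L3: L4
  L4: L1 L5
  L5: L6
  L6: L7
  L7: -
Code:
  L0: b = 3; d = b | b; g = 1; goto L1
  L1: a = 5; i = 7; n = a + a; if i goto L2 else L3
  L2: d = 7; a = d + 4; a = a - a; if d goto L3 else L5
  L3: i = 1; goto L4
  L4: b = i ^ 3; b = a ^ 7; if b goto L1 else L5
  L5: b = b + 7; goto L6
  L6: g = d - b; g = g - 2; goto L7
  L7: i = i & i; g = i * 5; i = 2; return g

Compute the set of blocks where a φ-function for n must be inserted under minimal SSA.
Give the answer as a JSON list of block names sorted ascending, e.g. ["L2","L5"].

idom tree: L1←L0 L2←L1 L3←L1 L4←L3 L5←L1 L6←L5 L7←L6
Dom∩ at merges:
  L1: preds {L0,L4}: {L0} ∩ {L0,L1,L3,L4} = {L0}; idom=L0
  L3: preds {L1,L2}: {L0,L1} ∩ {L0,L1,L2} = {L0,L1}; idom=L1
  L5: preds {L2,L4}: {L0,L1,L2} ∩ {L0,L1,L3,L4} = {L0,L1}; idom=L1

DF walk-up:
  L1←L0: walk · to L0
  L1←L4: walk L4→L3→L1 to L0
  L3←L1: walk · to L1
  L3←L2: walk L2 to L1
  L5←L2: walk L2 to L1
  L5←L4: walk L4→L3 to L1
  DF(L0)=∅
  DF(L1)={L1}
  DF(L2)={L3,L5}
  DF(L3)={L1,L5}
  DF(L4)={L1,L5}
  DF(L5)=∅
  DF(L6)=∅
  DF(L7)=∅

φ for n: defs {L1}
  DF⁺ = {L1}

Answer: ["L1"]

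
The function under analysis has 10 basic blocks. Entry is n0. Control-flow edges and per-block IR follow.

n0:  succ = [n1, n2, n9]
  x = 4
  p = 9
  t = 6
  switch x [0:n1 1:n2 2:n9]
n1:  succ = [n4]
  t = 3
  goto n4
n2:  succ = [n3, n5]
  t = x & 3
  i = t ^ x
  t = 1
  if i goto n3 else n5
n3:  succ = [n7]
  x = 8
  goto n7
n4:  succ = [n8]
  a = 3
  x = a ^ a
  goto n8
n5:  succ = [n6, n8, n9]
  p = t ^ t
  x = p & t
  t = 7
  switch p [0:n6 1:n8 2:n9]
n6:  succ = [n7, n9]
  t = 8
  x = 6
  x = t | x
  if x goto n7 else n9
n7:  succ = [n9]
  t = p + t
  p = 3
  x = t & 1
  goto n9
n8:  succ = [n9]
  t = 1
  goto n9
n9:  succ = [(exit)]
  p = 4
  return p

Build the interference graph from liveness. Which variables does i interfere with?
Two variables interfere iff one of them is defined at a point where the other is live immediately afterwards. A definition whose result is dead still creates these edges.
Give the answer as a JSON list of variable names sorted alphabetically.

Answer: ["p", "t"]

Working:
Block summaries:
  n0: {p,t,x} / ∅
  n1: {t} / ∅
  n2: {i,t} / {x}
  n3: {x} / ∅
  n4: {a,x} / ∅
  n5: {p,t,x} / {t}
  n6: {t,x} / ∅
  n7: {p,t,x} / {p,t}
  n8: {t} / ∅
  n9: {p} / ∅

Liveness:
  live n0: ∅→{p,x}
  live n1: ∅→∅
  live n2: {p,x}→{p,t}
  live n3: {p,t}→{p,t}
  live n4: ∅→∅
  live n5: {t}→{p}
  live n6: {p}→{p,t}
  live n7: {p,t}→∅
  live n8: ∅→∅
  live n9: ∅→∅

Conflict graph:
  a — ∅
  i — {p,t}
  p — {i,t,x}
  t — {i,p,x}
  x — {p,t}

N(i) = ["p", "t"]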